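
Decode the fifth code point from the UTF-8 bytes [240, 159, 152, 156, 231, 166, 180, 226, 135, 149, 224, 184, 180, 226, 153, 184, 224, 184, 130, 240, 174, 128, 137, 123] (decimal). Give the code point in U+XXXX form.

U+2678

Offset 0: leading byte 0xF0 = 11110000 → 4-byte char #1 = F0 9F 98 9C.
Offset 4: leading byte 0xE7 = 11100111 → 3-byte char #2 = E7 A6 B4.
Offset 7: leading byte 0xE2 = 11100010 → 3-byte char #3 = E2 87 95.
Offset 10: leading byte 0xE0 = 11100000 → 3-byte char #4 = E0 B8 B4.
Offset 13: leading byte 0xE2 = 11100010 → 3-byte char #5 = E2 99 B8.
Leading byte 0xE2 = 11100010 matches 1110xxxx → 3-byte sequence.
Byte 1: 0xE2 = 11100010, payload 0010 (4 bits).
Byte 2: 0x99 = 10011001 (10xxxxxx ✓), payload 011001.
Byte 3: 0xB8 = 10111000 (10xxxxxx ✓), payload 111000.
Concatenate: 0010011001111000 = 0x2678 (16 bits → U+2678).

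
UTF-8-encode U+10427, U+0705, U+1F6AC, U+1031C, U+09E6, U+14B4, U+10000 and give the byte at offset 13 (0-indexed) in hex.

U+10427 → 4-byte form F0 90 90 A7 at offsets 0–3.
U+0705 → 2-byte form DC 85 at offsets 4–5.
U+1F6AC → 4-byte form F0 9F 9A AC at offsets 6–9.
U+1031C → 4-byte form F0 90 8C 9C at offsets 10–13.
Offset 13 falls in char 4's range; it's byte 4 of F0 90 8C 9C = 0x9C.

0x9C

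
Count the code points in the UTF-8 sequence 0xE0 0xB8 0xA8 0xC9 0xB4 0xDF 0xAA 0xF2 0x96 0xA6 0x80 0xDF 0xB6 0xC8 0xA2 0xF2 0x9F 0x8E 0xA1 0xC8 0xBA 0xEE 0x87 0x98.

Byte at offset 0: 0xE0 = 11100000 → 3-byte char (#1). Advance 3.
Byte at offset 3: 0xC9 = 11001001 → 2-byte char (#2). Advance 2.
Byte at offset 5: 0xDF = 11011111 → 2-byte char (#3). Advance 2.
Byte at offset 7: 0xF2 = 11110010 → 4-byte char (#4). Advance 4.
Byte at offset 11: 0xDF = 11011111 → 2-byte char (#5). Advance 2.
Byte at offset 13: 0xC8 = 11001000 → 2-byte char (#6). Advance 2.
Byte at offset 15: 0xF2 = 11110010 → 4-byte char (#7). Advance 4.
Byte at offset 19: 0xC8 = 11001000 → 2-byte char (#8). Advance 2.
Byte at offset 21: 0xEE = 11101110 → 3-byte char (#9). Advance 3.
Reached end at offset 24 after 9 code points.

9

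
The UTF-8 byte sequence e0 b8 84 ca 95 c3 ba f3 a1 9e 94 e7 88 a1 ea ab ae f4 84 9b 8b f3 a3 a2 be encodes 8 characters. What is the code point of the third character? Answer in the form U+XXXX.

U+00FA

Offset 0: leading byte 0xE0 = 11100000 → 3-byte char #1 = E0 B8 84.
Offset 3: leading byte 0xCA = 11001010 → 2-byte char #2 = CA 95.
Offset 5: leading byte 0xC3 = 11000011 → 2-byte char #3 = C3 BA.
Leading byte 0xC3 = 11000011 matches 110xxxxx → 2-byte sequence.
Byte 1: 0xC3 = 11000011, payload 00011 (5 bits).
Byte 2: 0xBA = 10111010 (10xxxxxx ✓), payload 111010.
Concatenate: 00011111010 = 0xFA (11 bits → U+00FA).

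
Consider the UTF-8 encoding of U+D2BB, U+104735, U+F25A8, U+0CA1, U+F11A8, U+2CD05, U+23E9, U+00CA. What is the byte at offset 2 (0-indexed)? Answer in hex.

0xBB

U+D2BB → 3-byte form ED 8A BB at offsets 0–2.
Offset 2 falls in char 1's range; it's byte 3 of ED 8A BB = 0xBB.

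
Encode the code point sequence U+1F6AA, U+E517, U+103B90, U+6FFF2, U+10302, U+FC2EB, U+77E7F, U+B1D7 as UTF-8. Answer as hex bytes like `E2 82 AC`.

F0 9F 9A AA EE 94 97 F4 83 AE 90 F1 AF BF B2 F0 90 8C 82 F3 BC 8B AB F1 B7 B9 BF EB 87 97

U+1F6AA: 4-byte form → F0 9F 9A AA.
U+E517: 3-byte form → EE 94 97.
U+103B90: 4-byte form → F4 83 AE 90.
U+6FFF2: 4-byte form → F1 AF BF B2.
U+10302: 4-byte form → F0 90 8C 82.
U+FC2EB: 4-byte form → F3 BC 8B AB.
U+77E7F: 4-byte form → F1 B7 B9 BF.
U+B1D7: 3-byte form → EB 87 97.
Concatenated (30 bytes): F0 9F 9A AA EE 94 97 F4 83 AE 90 F1 AF BF B2 F0 90 8C 82 F3 BC 8B AB F1 B7 B9 BF EB 87 97.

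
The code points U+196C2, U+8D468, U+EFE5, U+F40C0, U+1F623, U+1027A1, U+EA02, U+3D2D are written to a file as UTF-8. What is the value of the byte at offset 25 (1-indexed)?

1-indexed offset 25 is 0-indexed offset 24.
U+196C2 → 4-byte form F0 99 9B 82 at offsets 0–3.
U+8D468 → 4-byte form F2 8D 91 A8 at offsets 4–7.
U+EFE5 → 3-byte form EE BF A5 at offsets 8–10.
U+F40C0 → 4-byte form F3 B4 83 80 at offsets 11–14.
U+1F623 → 4-byte form F0 9F 98 A3 at offsets 15–18.
U+1027A1 → 4-byte form F4 82 9E A1 at offsets 19–22.
U+EA02 → 3-byte form EE A8 82 at offsets 23–25.
Offset 24 falls in char 7's range; it's byte 2 of EE A8 82 = 0xA8.

0xA8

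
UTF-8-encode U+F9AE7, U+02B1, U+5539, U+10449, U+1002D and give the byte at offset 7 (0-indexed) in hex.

U+F9AE7 → 4-byte form F3 B9 AB A7 at offsets 0–3.
U+02B1 → 2-byte form CA B1 at offsets 4–5.
U+5539 → 3-byte form E5 94 B9 at offsets 6–8.
Offset 7 falls in char 3's range; it's byte 2 of E5 94 B9 = 0x94.

0x94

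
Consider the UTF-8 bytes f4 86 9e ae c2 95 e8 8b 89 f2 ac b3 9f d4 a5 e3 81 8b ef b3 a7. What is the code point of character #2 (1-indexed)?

U+0095

Offset 0: leading byte 0xF4 = 11110100 → 4-byte char #1 = F4 86 9E AE.
Offset 4: leading byte 0xC2 = 11000010 → 2-byte char #2 = C2 95.
Leading byte 0xC2 = 11000010 matches 110xxxxx → 2-byte sequence.
Byte 1: 0xC2 = 11000010, payload 00010 (5 bits).
Byte 2: 0x95 = 10010101 (10xxxxxx ✓), payload 010101.
Concatenate: 00010010101 = 0x95 (11 bits → U+0095).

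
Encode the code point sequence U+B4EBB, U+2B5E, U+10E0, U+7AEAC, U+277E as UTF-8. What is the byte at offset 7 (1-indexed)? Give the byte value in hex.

0x9E

1-indexed offset 7 is 0-indexed offset 6.
U+B4EBB → 4-byte form F2 B4 BA BB at offsets 0–3.
U+2B5E → 3-byte form E2 AD 9E at offsets 4–6.
Offset 6 falls in char 2's range; it's byte 3 of E2 AD 9E = 0x9E.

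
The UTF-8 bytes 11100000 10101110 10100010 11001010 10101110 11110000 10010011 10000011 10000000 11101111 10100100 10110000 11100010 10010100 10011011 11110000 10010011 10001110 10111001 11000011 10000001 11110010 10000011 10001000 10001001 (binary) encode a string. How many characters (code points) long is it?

8

Byte at offset 0: 0xE0 = 11100000 → 3-byte char (#1). Advance 3.
Byte at offset 3: 0xCA = 11001010 → 2-byte char (#2). Advance 2.
Byte at offset 5: 0xF0 = 11110000 → 4-byte char (#3). Advance 4.
Byte at offset 9: 0xEF = 11101111 → 3-byte char (#4). Advance 3.
Byte at offset 12: 0xE2 = 11100010 → 3-byte char (#5). Advance 3.
Byte at offset 15: 0xF0 = 11110000 → 4-byte char (#6). Advance 4.
Byte at offset 19: 0xC3 = 11000011 → 2-byte char (#7). Advance 2.
Byte at offset 21: 0xF2 = 11110010 → 4-byte char (#8). Advance 4.
Reached end at offset 25 after 8 code points.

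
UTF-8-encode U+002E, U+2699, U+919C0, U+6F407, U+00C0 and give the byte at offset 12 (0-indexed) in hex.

U+002E → 1-byte form 2E at offsets 0–0.
U+2699 → 3-byte form E2 9A 99 at offsets 1–3.
U+919C0 → 4-byte form F2 91 A7 80 at offsets 4–7.
U+6F407 → 4-byte form F1 AF 90 87 at offsets 8–11.
U+00C0 → 2-byte form C3 80 at offsets 12–13.
Offset 12 falls in char 5's range; it's byte 1 of C3 80 = 0xC3.

0xC3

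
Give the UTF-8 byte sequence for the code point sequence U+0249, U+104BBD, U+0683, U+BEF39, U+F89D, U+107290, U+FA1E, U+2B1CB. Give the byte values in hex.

C9 89 F4 84 AE BD DA 83 F2 BE BC B9 EF A2 9D F4 87 8A 90 EF A8 9E F0 AB 87 8B

U+0249: 2-byte form → C9 89.
U+104BBD: 4-byte form → F4 84 AE BD.
U+0683: 2-byte form → DA 83.
U+BEF39: 4-byte form → F2 BE BC B9.
U+F89D: 3-byte form → EF A2 9D.
U+107290: 4-byte form → F4 87 8A 90.
U+FA1E: 3-byte form → EF A8 9E.
U+2B1CB: 4-byte form → F0 AB 87 8B.
Concatenated (26 bytes): C9 89 F4 84 AE BD DA 83 F2 BE BC B9 EF A2 9D F4 87 8A 90 EF A8 9E F0 AB 87 8B.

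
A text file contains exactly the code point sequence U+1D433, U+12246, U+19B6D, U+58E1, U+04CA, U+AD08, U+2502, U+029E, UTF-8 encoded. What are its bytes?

U+1D433: 4-byte form → F0 9D 90 B3.
U+12246: 4-byte form → F0 92 89 86.
U+19B6D: 4-byte form → F0 99 AD AD.
U+58E1: 3-byte form → E5 A3 A1.
U+04CA: 2-byte form → D3 8A.
U+AD08: 3-byte form → EA B4 88.
U+2502: 3-byte form → E2 94 82.
U+029E: 2-byte form → CA 9E.
Concatenated (25 bytes): F0 9D 90 B3 F0 92 89 86 F0 99 AD AD E5 A3 A1 D3 8A EA B4 88 E2 94 82 CA 9E.

F0 9D 90 B3 F0 92 89 86 F0 99 AD AD E5 A3 A1 D3 8A EA B4 88 E2 94 82 CA 9E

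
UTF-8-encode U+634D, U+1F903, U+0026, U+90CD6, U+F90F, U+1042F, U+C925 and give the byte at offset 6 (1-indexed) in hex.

1-indexed offset 6 is 0-indexed offset 5.
U+634D → 3-byte form E6 8D 8D at offsets 0–2.
U+1F903 → 4-byte form F0 9F A4 83 at offsets 3–6.
Offset 5 falls in char 2's range; it's byte 3 of F0 9F A4 83 = 0xA4.

0xA4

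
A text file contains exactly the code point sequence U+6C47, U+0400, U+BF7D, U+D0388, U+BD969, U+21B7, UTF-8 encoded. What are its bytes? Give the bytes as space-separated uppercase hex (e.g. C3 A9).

U+6C47: 3-byte form → E6 B1 87.
U+0400: 2-byte form → D0 80.
U+BF7D: 3-byte form → EB BD BD.
U+D0388: 4-byte form → F3 90 8E 88.
U+BD969: 4-byte form → F2 BD A5 A9.
U+21B7: 3-byte form → E2 86 B7.
Concatenated (19 bytes): E6 B1 87 D0 80 EB BD BD F3 90 8E 88 F2 BD A5 A9 E2 86 B7.

E6 B1 87 D0 80 EB BD BD F3 90 8E 88 F2 BD A5 A9 E2 86 B7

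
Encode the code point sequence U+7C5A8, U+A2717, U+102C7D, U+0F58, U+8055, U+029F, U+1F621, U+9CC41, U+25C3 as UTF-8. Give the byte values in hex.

U+7C5A8: 4-byte form → F1 BC 96 A8.
U+A2717: 4-byte form → F2 A2 9C 97.
U+102C7D: 4-byte form → F4 82 B1 BD.
U+0F58: 3-byte form → E0 BD 98.
U+8055: 3-byte form → E8 81 95.
U+029F: 2-byte form → CA 9F.
U+1F621: 4-byte form → F0 9F 98 A1.
U+9CC41: 4-byte form → F2 9C B1 81.
U+25C3: 3-byte form → E2 97 83.
Concatenated (31 bytes): F1 BC 96 A8 F2 A2 9C 97 F4 82 B1 BD E0 BD 98 E8 81 95 CA 9F F0 9F 98 A1 F2 9C B1 81 E2 97 83.

F1 BC 96 A8 F2 A2 9C 97 F4 82 B1 BD E0 BD 98 E8 81 95 CA 9F F0 9F 98 A1 F2 9C B1 81 E2 97 83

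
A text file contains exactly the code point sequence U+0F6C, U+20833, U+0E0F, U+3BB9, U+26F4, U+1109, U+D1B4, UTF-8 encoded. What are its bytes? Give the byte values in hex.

E0 BD AC F0 A0 A0 B3 E0 B8 8F E3 AE B9 E2 9B B4 E1 84 89 ED 86 B4

U+0F6C: 3-byte form → E0 BD AC.
U+20833: 4-byte form → F0 A0 A0 B3.
U+0E0F: 3-byte form → E0 B8 8F.
U+3BB9: 3-byte form → E3 AE B9.
U+26F4: 3-byte form → E2 9B B4.
U+1109: 3-byte form → E1 84 89.
U+D1B4: 3-byte form → ED 86 B4.
Concatenated (22 bytes): E0 BD AC F0 A0 A0 B3 E0 B8 8F E3 AE B9 E2 9B B4 E1 84 89 ED 86 B4.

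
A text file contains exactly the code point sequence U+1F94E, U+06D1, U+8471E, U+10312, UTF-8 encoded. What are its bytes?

U+1F94E: 4-byte form → F0 9F A5 8E.
U+06D1: 2-byte form → DB 91.
U+8471E: 4-byte form → F2 84 9C 9E.
U+10312: 4-byte form → F0 90 8C 92.
Concatenated (14 bytes): F0 9F A5 8E DB 91 F2 84 9C 9E F0 90 8C 92.

F0 9F A5 8E DB 91 F2 84 9C 9E F0 90 8C 92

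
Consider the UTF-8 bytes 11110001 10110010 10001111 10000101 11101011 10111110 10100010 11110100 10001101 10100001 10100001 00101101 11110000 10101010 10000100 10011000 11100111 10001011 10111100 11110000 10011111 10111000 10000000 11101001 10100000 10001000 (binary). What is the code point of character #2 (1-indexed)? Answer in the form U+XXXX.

U+BFA2

Offset 0: leading byte 0xF1 = 11110001 → 4-byte char #1 = F1 B2 8F 85.
Offset 4: leading byte 0xEB = 11101011 → 3-byte char #2 = EB BE A2.
Leading byte 0xEB = 11101011 matches 1110xxxx → 3-byte sequence.
Byte 1: 0xEB = 11101011, payload 1011 (4 bits).
Byte 2: 0xBE = 10111110 (10xxxxxx ✓), payload 111110.
Byte 3: 0xA2 = 10100010 (10xxxxxx ✓), payload 100010.
Concatenate: 1011111110100010 = 0xBFA2 (16 bits → U+BFA2).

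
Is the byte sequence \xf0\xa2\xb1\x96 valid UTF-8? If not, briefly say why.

Leading byte 0xF0 = 11110000 → 4-byte form.
Continuation bytes 0xA2=10100010, 0xB1=10110001, 0x96=10010110 all match 10xxxxxx.
Decoded value 0x22C56 is ≥ 0x10000 (shortest form) and not a surrogate.

valid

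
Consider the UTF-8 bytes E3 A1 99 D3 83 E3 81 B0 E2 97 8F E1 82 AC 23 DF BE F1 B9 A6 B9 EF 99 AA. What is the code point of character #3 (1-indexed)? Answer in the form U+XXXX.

Offset 0: leading byte 0xE3 = 11100011 → 3-byte char #1 = E3 A1 99.
Offset 3: leading byte 0xD3 = 11010011 → 2-byte char #2 = D3 83.
Offset 5: leading byte 0xE3 = 11100011 → 3-byte char #3 = E3 81 B0.
Leading byte 0xE3 = 11100011 matches 1110xxxx → 3-byte sequence.
Byte 1: 0xE3 = 11100011, payload 0011 (4 bits).
Byte 2: 0x81 = 10000001 (10xxxxxx ✓), payload 000001.
Byte 3: 0xB0 = 10110000 (10xxxxxx ✓), payload 110000.
Concatenate: 0011000001110000 = 0x3070 (16 bits → U+3070).

U+3070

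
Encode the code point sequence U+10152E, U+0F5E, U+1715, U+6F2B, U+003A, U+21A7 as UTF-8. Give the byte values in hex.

U+10152E: 4-byte form → F4 81 94 AE.
U+0F5E: 3-byte form → E0 BD 9E.
U+1715: 3-byte form → E1 9C 95.
U+6F2B: 3-byte form → E6 BC AB.
U+003A: 1-byte form → 3A.
U+21A7: 3-byte form → E2 86 A7.
Concatenated (17 bytes): F4 81 94 AE E0 BD 9E E1 9C 95 E6 BC AB 3A E2 86 A7.

F4 81 94 AE E0 BD 9E E1 9C 95 E6 BC AB 3A E2 86 A7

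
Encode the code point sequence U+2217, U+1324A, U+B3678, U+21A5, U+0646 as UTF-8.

E2 88 97 F0 93 89 8A F2 B3 99 B8 E2 86 A5 D9 86

U+2217: 3-byte form → E2 88 97.
U+1324A: 4-byte form → F0 93 89 8A.
U+B3678: 4-byte form → F2 B3 99 B8.
U+21A5: 3-byte form → E2 86 A5.
U+0646: 2-byte form → D9 86.
Concatenated (16 bytes): E2 88 97 F0 93 89 8A F2 B3 99 B8 E2 86 A5 D9 86.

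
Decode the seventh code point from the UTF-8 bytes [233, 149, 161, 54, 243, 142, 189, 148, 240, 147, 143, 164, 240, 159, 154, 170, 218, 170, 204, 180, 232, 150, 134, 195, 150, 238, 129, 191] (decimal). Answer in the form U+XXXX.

Offset 0: leading byte 0xE9 = 11101001 → 3-byte char #1 = E9 95 A1.
Offset 3: leading byte 0x36 = 00110110 → 1-byte char #2 = 36.
Offset 4: leading byte 0xF3 = 11110011 → 4-byte char #3 = F3 8E BD 94.
Offset 8: leading byte 0xF0 = 11110000 → 4-byte char #4 = F0 93 8F A4.
Offset 12: leading byte 0xF0 = 11110000 → 4-byte char #5 = F0 9F 9A AA.
Offset 16: leading byte 0xDA = 11011010 → 2-byte char #6 = DA AA.
Offset 18: leading byte 0xCC = 11001100 → 2-byte char #7 = CC B4.
Leading byte 0xCC = 11001100 matches 110xxxxx → 2-byte sequence.
Byte 1: 0xCC = 11001100, payload 01100 (5 bits).
Byte 2: 0xB4 = 10110100 (10xxxxxx ✓), payload 110100.
Concatenate: 01100110100 = 0x334 (11 bits → U+0334).

U+0334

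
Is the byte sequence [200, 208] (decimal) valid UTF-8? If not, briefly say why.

Leading byte 0xC8 = 11001000 → 2-byte form.
Byte 2 is 0xD0 = 11010000, which is not 10xxxxxx — expected a continuation byte.

invalid (non-continuation byte where continuation expected)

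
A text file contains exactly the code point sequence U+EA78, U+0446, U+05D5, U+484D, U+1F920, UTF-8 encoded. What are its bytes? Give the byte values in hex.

U+EA78: 3-byte form → EE A9 B8.
U+0446: 2-byte form → D1 86.
U+05D5: 2-byte form → D7 95.
U+484D: 3-byte form → E4 A1 8D.
U+1F920: 4-byte form → F0 9F A4 A0.
Concatenated (14 bytes): EE A9 B8 D1 86 D7 95 E4 A1 8D F0 9F A4 A0.

EE A9 B8 D1 86 D7 95 E4 A1 8D F0 9F A4 A0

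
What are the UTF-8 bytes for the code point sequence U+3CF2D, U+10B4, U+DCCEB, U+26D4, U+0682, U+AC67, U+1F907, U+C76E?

U+3CF2D: 4-byte form → F0 BC BC AD.
U+10B4: 3-byte form → E1 82 B4.
U+DCCEB: 4-byte form → F3 9C B3 AB.
U+26D4: 3-byte form → E2 9B 94.
U+0682: 2-byte form → DA 82.
U+AC67: 3-byte form → EA B1 A7.
U+1F907: 4-byte form → F0 9F A4 87.
U+C76E: 3-byte form → EC 9D AE.
Concatenated (26 bytes): F0 BC BC AD E1 82 B4 F3 9C B3 AB E2 9B 94 DA 82 EA B1 A7 F0 9F A4 87 EC 9D AE.

F0 BC BC AD E1 82 B4 F3 9C B3 AB E2 9B 94 DA 82 EA B1 A7 F0 9F A4 87 EC 9D AE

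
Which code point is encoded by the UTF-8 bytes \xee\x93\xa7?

U+E4E7

Leading byte 0xEE = 11101110 matches 1110xxxx → 3-byte sequence.
Byte 1: 0xEE = 11101110, payload 1110 (4 bits).
Byte 2: 0x93 = 10010011 (10xxxxxx ✓), payload 010011.
Byte 3: 0xA7 = 10100111 (10xxxxxx ✓), payload 100111.
Concatenate: 1110010011100111 = 0xE4E7 (16 bits → U+E4E7).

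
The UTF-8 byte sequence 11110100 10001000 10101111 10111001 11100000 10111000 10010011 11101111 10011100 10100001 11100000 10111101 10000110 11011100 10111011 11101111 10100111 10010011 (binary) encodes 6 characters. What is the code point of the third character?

U+F721

Offset 0: leading byte 0xF4 = 11110100 → 4-byte char #1 = F4 88 AF B9.
Offset 4: leading byte 0xE0 = 11100000 → 3-byte char #2 = E0 B8 93.
Offset 7: leading byte 0xEF = 11101111 → 3-byte char #3 = EF 9C A1.
Leading byte 0xEF = 11101111 matches 1110xxxx → 3-byte sequence.
Byte 1: 0xEF = 11101111, payload 1111 (4 bits).
Byte 2: 0x9C = 10011100 (10xxxxxx ✓), payload 011100.
Byte 3: 0xA1 = 10100001 (10xxxxxx ✓), payload 100001.
Concatenate: 1111011100100001 = 0xF721 (16 bits → U+F721).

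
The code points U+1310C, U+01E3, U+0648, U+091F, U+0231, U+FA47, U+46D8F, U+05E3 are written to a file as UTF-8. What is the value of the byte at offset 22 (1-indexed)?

0xA3

1-indexed offset 22 is 0-indexed offset 21.
U+1310C → 4-byte form F0 93 84 8C at offsets 0–3.
U+01E3 → 2-byte form C7 A3 at offsets 4–5.
U+0648 → 2-byte form D9 88 at offsets 6–7.
U+091F → 3-byte form E0 A4 9F at offsets 8–10.
U+0231 → 2-byte form C8 B1 at offsets 11–12.
U+FA47 → 3-byte form EF A9 87 at offsets 13–15.
U+46D8F → 4-byte form F1 86 B6 8F at offsets 16–19.
U+05E3 → 2-byte form D7 A3 at offsets 20–21.
Offset 21 falls in char 8's range; it's byte 2 of D7 A3 = 0xA3.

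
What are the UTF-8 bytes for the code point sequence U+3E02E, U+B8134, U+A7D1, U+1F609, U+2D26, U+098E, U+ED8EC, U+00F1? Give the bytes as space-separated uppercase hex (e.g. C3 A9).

F0 BE 80 AE F2 B8 84 B4 EA 9F 91 F0 9F 98 89 E2 B4 A6 E0 A6 8E F3 AD A3 AC C3 B1

U+3E02E: 4-byte form → F0 BE 80 AE.
U+B8134: 4-byte form → F2 B8 84 B4.
U+A7D1: 3-byte form → EA 9F 91.
U+1F609: 4-byte form → F0 9F 98 89.
U+2D26: 3-byte form → E2 B4 A6.
U+098E: 3-byte form → E0 A6 8E.
U+ED8EC: 4-byte form → F3 AD A3 AC.
U+00F1: 2-byte form → C3 B1.
Concatenated (27 bytes): F0 BE 80 AE F2 B8 84 B4 EA 9F 91 F0 9F 98 89 E2 B4 A6 E0 A6 8E F3 AD A3 AC C3 B1.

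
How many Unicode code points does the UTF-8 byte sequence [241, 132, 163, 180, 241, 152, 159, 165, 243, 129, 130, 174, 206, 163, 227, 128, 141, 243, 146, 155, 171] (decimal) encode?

6

Byte at offset 0: 0xF1 = 11110001 → 4-byte char (#1). Advance 4.
Byte at offset 4: 0xF1 = 11110001 → 4-byte char (#2). Advance 4.
Byte at offset 8: 0xF3 = 11110011 → 4-byte char (#3). Advance 4.
Byte at offset 12: 0xCE = 11001110 → 2-byte char (#4). Advance 2.
Byte at offset 14: 0xE3 = 11100011 → 3-byte char (#5). Advance 3.
Byte at offset 17: 0xF3 = 11110011 → 4-byte char (#6). Advance 4.
Reached end at offset 21 after 6 code points.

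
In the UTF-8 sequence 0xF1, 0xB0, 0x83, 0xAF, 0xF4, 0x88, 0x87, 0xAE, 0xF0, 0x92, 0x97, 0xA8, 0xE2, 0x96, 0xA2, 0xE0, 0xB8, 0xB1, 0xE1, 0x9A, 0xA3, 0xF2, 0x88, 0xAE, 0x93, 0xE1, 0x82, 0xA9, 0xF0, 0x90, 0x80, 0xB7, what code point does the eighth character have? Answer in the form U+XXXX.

Offset 0: leading byte 0xF1 = 11110001 → 4-byte char #1 = F1 B0 83 AF.
Offset 4: leading byte 0xF4 = 11110100 → 4-byte char #2 = F4 88 87 AE.
Offset 8: leading byte 0xF0 = 11110000 → 4-byte char #3 = F0 92 97 A8.
Offset 12: leading byte 0xE2 = 11100010 → 3-byte char #4 = E2 96 A2.
Offset 15: leading byte 0xE0 = 11100000 → 3-byte char #5 = E0 B8 B1.
Offset 18: leading byte 0xE1 = 11100001 → 3-byte char #6 = E1 9A A3.
Offset 21: leading byte 0xF2 = 11110010 → 4-byte char #7 = F2 88 AE 93.
Offset 25: leading byte 0xE1 = 11100001 → 3-byte char #8 = E1 82 A9.
Leading byte 0xE1 = 11100001 matches 1110xxxx → 3-byte sequence.
Byte 1: 0xE1 = 11100001, payload 0001 (4 bits).
Byte 2: 0x82 = 10000010 (10xxxxxx ✓), payload 000010.
Byte 3: 0xA9 = 10101001 (10xxxxxx ✓), payload 101001.
Concatenate: 0001000010101001 = 0x10A9 (16 bits → U+10A9).

U+10A9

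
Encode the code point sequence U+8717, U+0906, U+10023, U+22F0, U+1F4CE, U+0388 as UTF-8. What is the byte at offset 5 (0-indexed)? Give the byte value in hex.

U+8717 → 3-byte form E8 9C 97 at offsets 0–2.
U+0906 → 3-byte form E0 A4 86 at offsets 3–5.
Offset 5 falls in char 2's range; it's byte 3 of E0 A4 86 = 0x86.

0x86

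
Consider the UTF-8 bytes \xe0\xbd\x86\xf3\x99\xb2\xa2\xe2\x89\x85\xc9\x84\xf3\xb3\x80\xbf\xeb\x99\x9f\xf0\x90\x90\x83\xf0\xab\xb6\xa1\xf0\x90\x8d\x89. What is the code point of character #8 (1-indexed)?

Offset 0: leading byte 0xE0 = 11100000 → 3-byte char #1 = E0 BD 86.
Offset 3: leading byte 0xF3 = 11110011 → 4-byte char #2 = F3 99 B2 A2.
Offset 7: leading byte 0xE2 = 11100010 → 3-byte char #3 = E2 89 85.
Offset 10: leading byte 0xC9 = 11001001 → 2-byte char #4 = C9 84.
Offset 12: leading byte 0xF3 = 11110011 → 4-byte char #5 = F3 B3 80 BF.
Offset 16: leading byte 0xEB = 11101011 → 3-byte char #6 = EB 99 9F.
Offset 19: leading byte 0xF0 = 11110000 → 4-byte char #7 = F0 90 90 83.
Offset 23: leading byte 0xF0 = 11110000 → 4-byte char #8 = F0 AB B6 A1.
Leading byte 0xF0 = 11110000 matches 11110xxx → 4-byte sequence.
Byte 1: 0xF0 = 11110000, payload 000 (3 bits).
Byte 2: 0xAB = 10101011 (10xxxxxx ✓), payload 101011.
Byte 3: 0xB6 = 10110110 (10xxxxxx ✓), payload 110110.
Byte 4: 0xA1 = 10100001 (10xxxxxx ✓), payload 100001.
Concatenate: 000101011110110100001 = 0x2BDA1 (21 bits → U+2BDA1).

U+2BDA1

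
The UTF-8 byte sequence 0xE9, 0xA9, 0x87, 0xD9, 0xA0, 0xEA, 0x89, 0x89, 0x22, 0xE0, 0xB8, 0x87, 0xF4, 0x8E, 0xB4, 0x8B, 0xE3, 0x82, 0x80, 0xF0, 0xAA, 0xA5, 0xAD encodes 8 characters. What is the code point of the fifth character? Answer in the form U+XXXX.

Offset 0: leading byte 0xE9 = 11101001 → 3-byte char #1 = E9 A9 87.
Offset 3: leading byte 0xD9 = 11011001 → 2-byte char #2 = D9 A0.
Offset 5: leading byte 0xEA = 11101010 → 3-byte char #3 = EA 89 89.
Offset 8: leading byte 0x22 = 00100010 → 1-byte char #4 = 22.
Offset 9: leading byte 0xE0 = 11100000 → 3-byte char #5 = E0 B8 87.
Leading byte 0xE0 = 11100000 matches 1110xxxx → 3-byte sequence.
Byte 1: 0xE0 = 11100000, payload 0000 (4 bits).
Byte 2: 0xB8 = 10111000 (10xxxxxx ✓), payload 111000.
Byte 3: 0x87 = 10000111 (10xxxxxx ✓), payload 000111.
Concatenate: 0000111000000111 = 0xE07 (16 bits → U+0E07).

U+0E07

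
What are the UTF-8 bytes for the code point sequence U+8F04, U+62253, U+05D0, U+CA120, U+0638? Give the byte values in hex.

U+8F04: 3-byte form → E8 BC 84.
U+62253: 4-byte form → F1 A2 89 93.
U+05D0: 2-byte form → D7 90.
U+CA120: 4-byte form → F3 8A 84 A0.
U+0638: 2-byte form → D8 B8.
Concatenated (15 bytes): E8 BC 84 F1 A2 89 93 D7 90 F3 8A 84 A0 D8 B8.

E8 BC 84 F1 A2 89 93 D7 90 F3 8A 84 A0 D8 B8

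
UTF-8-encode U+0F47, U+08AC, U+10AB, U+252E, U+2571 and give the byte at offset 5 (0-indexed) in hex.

0xAC

U+0F47 → 3-byte form E0 BD 87 at offsets 0–2.
U+08AC → 3-byte form E0 A2 AC at offsets 3–5.
Offset 5 falls in char 2's range; it's byte 3 of E0 A2 AC = 0xAC.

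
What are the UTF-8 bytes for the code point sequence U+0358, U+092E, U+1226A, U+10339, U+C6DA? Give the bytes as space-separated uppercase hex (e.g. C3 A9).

CD 98 E0 A4 AE F0 92 89 AA F0 90 8C B9 EC 9B 9A

U+0358: 2-byte form → CD 98.
U+092E: 3-byte form → E0 A4 AE.
U+1226A: 4-byte form → F0 92 89 AA.
U+10339: 4-byte form → F0 90 8C B9.
U+C6DA: 3-byte form → EC 9B 9A.
Concatenated (16 bytes): CD 98 E0 A4 AE F0 92 89 AA F0 90 8C B9 EC 9B 9A.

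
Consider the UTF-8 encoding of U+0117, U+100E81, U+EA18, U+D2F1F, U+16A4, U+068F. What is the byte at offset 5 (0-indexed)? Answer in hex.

U+0117 → 2-byte form C4 97 at offsets 0–1.
U+100E81 → 4-byte form F4 80 BA 81 at offsets 2–5.
Offset 5 falls in char 2's range; it's byte 4 of F4 80 BA 81 = 0x81.

0x81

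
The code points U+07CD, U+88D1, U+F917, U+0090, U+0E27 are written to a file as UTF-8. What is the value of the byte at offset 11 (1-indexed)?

0xE0

1-indexed offset 11 is 0-indexed offset 10.
U+07CD → 2-byte form DF 8D at offsets 0–1.
U+88D1 → 3-byte form E8 A3 91 at offsets 2–4.
U+F917 → 3-byte form EF A4 97 at offsets 5–7.
U+0090 → 2-byte form C2 90 at offsets 8–9.
U+0E27 → 3-byte form E0 B8 A7 at offsets 10–12.
Offset 10 falls in char 5's range; it's byte 1 of E0 B8 A7 = 0xE0.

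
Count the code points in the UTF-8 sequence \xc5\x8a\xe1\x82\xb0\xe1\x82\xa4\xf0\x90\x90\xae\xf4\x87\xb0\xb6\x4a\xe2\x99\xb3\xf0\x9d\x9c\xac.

Byte at offset 0: 0xC5 = 11000101 → 2-byte char (#1). Advance 2.
Byte at offset 2: 0xE1 = 11100001 → 3-byte char (#2). Advance 3.
Byte at offset 5: 0xE1 = 11100001 → 3-byte char (#3). Advance 3.
Byte at offset 8: 0xF0 = 11110000 → 4-byte char (#4). Advance 4.
Byte at offset 12: 0xF4 = 11110100 → 4-byte char (#5). Advance 4.
Byte at offset 16: 0x4A = 01001010 → 1-byte char (#6). Advance 1.
Byte at offset 17: 0xE2 = 11100010 → 3-byte char (#7). Advance 3.
Byte at offset 20: 0xF0 = 11110000 → 4-byte char (#8). Advance 4.
Reached end at offset 24 after 8 code points.

8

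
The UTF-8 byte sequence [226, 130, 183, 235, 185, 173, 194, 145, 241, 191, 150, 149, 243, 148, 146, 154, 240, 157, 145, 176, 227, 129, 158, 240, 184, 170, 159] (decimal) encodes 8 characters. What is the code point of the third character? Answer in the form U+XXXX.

U+0091

Offset 0: leading byte 0xE2 = 11100010 → 3-byte char #1 = E2 82 B7.
Offset 3: leading byte 0xEB = 11101011 → 3-byte char #2 = EB B9 AD.
Offset 6: leading byte 0xC2 = 11000010 → 2-byte char #3 = C2 91.
Leading byte 0xC2 = 11000010 matches 110xxxxx → 2-byte sequence.
Byte 1: 0xC2 = 11000010, payload 00010 (5 bits).
Byte 2: 0x91 = 10010001 (10xxxxxx ✓), payload 010001.
Concatenate: 00010010001 = 0x91 (11 bits → U+0091).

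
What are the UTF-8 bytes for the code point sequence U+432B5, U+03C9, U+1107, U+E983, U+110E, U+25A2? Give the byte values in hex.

F1 83 8A B5 CF 89 E1 84 87 EE A6 83 E1 84 8E E2 96 A2

U+432B5: 4-byte form → F1 83 8A B5.
U+03C9: 2-byte form → CF 89.
U+1107: 3-byte form → E1 84 87.
U+E983: 3-byte form → EE A6 83.
U+110E: 3-byte form → E1 84 8E.
U+25A2: 3-byte form → E2 96 A2.
Concatenated (18 bytes): F1 83 8A B5 CF 89 E1 84 87 EE A6 83 E1 84 8E E2 96 A2.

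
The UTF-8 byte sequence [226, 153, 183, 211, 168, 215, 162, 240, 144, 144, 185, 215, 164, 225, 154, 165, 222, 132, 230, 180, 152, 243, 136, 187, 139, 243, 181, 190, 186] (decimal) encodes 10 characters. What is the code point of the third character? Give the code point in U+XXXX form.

Offset 0: leading byte 0xE2 = 11100010 → 3-byte char #1 = E2 99 B7.
Offset 3: leading byte 0xD3 = 11010011 → 2-byte char #2 = D3 A8.
Offset 5: leading byte 0xD7 = 11010111 → 2-byte char #3 = D7 A2.
Leading byte 0xD7 = 11010111 matches 110xxxxx → 2-byte sequence.
Byte 1: 0xD7 = 11010111, payload 10111 (5 bits).
Byte 2: 0xA2 = 10100010 (10xxxxxx ✓), payload 100010.
Concatenate: 10111100010 = 0x5E2 (11 bits → U+05E2).

U+05E2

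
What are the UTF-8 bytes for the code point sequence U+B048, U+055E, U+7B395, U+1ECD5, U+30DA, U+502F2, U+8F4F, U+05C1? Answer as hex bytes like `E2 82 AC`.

EB 81 88 D5 9E F1 BB 8E 95 F0 9E B3 95 E3 83 9A F1 90 8B B2 E8 BD 8F D7 81

U+B048: 3-byte form → EB 81 88.
U+055E: 2-byte form → D5 9E.
U+7B395: 4-byte form → F1 BB 8E 95.
U+1ECD5: 4-byte form → F0 9E B3 95.
U+30DA: 3-byte form → E3 83 9A.
U+502F2: 4-byte form → F1 90 8B B2.
U+8F4F: 3-byte form → E8 BD 8F.
U+05C1: 2-byte form → D7 81.
Concatenated (25 bytes): EB 81 88 D5 9E F1 BB 8E 95 F0 9E B3 95 E3 83 9A F1 90 8B B2 E8 BD 8F D7 81.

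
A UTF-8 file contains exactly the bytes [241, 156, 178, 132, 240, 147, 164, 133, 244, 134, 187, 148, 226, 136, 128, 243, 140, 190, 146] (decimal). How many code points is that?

5

Byte at offset 0: 0xF1 = 11110001 → 4-byte char (#1). Advance 4.
Byte at offset 4: 0xF0 = 11110000 → 4-byte char (#2). Advance 4.
Byte at offset 8: 0xF4 = 11110100 → 4-byte char (#3). Advance 4.
Byte at offset 12: 0xE2 = 11100010 → 3-byte char (#4). Advance 3.
Byte at offset 15: 0xF3 = 11110011 → 4-byte char (#5). Advance 4.
Reached end at offset 19 after 5 code points.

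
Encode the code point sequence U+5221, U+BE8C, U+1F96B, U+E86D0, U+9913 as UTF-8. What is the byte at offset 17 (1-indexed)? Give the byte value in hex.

0x93

1-indexed offset 17 is 0-indexed offset 16.
U+5221 → 3-byte form E5 88 A1 at offsets 0–2.
U+BE8C → 3-byte form EB BA 8C at offsets 3–5.
U+1F96B → 4-byte form F0 9F A5 AB at offsets 6–9.
U+E86D0 → 4-byte form F3 A8 9B 90 at offsets 10–13.
U+9913 → 3-byte form E9 A4 93 at offsets 14–16.
Offset 16 falls in char 5's range; it's byte 3 of E9 A4 93 = 0x93.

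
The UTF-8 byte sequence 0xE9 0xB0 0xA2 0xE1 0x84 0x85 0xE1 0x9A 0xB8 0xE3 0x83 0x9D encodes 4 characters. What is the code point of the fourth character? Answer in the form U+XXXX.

U+30DD

Offset 0: leading byte 0xE9 = 11101001 → 3-byte char #1 = E9 B0 A2.
Offset 3: leading byte 0xE1 = 11100001 → 3-byte char #2 = E1 84 85.
Offset 6: leading byte 0xE1 = 11100001 → 3-byte char #3 = E1 9A B8.
Offset 9: leading byte 0xE3 = 11100011 → 3-byte char #4 = E3 83 9D.
Leading byte 0xE3 = 11100011 matches 1110xxxx → 3-byte sequence.
Byte 1: 0xE3 = 11100011, payload 0011 (4 bits).
Byte 2: 0x83 = 10000011 (10xxxxxx ✓), payload 000011.
Byte 3: 0x9D = 10011101 (10xxxxxx ✓), payload 011101.
Concatenate: 0011000011011101 = 0x30DD (16 bits → U+30DD).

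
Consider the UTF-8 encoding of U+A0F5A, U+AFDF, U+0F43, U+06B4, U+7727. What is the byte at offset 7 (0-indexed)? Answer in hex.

0xE0

U+A0F5A → 4-byte form F2 A0 BD 9A at offsets 0–3.
U+AFDF → 3-byte form EA BF 9F at offsets 4–6.
U+0F43 → 3-byte form E0 BD 83 at offsets 7–9.
Offset 7 falls in char 3's range; it's byte 1 of E0 BD 83 = 0xE0.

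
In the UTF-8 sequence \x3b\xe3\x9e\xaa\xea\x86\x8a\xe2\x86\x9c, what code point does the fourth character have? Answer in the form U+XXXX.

U+219C

Offset 0: leading byte 0x3B = 00111011 → 1-byte char #1 = 3B.
Offset 1: leading byte 0xE3 = 11100011 → 3-byte char #2 = E3 9E AA.
Offset 4: leading byte 0xEA = 11101010 → 3-byte char #3 = EA 86 8A.
Offset 7: leading byte 0xE2 = 11100010 → 3-byte char #4 = E2 86 9C.
Leading byte 0xE2 = 11100010 matches 1110xxxx → 3-byte sequence.
Byte 1: 0xE2 = 11100010, payload 0010 (4 bits).
Byte 2: 0x86 = 10000110 (10xxxxxx ✓), payload 000110.
Byte 3: 0x9C = 10011100 (10xxxxxx ✓), payload 011100.
Concatenate: 0010000110011100 = 0x219C (16 bits → U+219C).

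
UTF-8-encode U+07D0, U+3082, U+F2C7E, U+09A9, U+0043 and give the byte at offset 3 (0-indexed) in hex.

0x82

U+07D0 → 2-byte form DF 90 at offsets 0–1.
U+3082 → 3-byte form E3 82 82 at offsets 2–4.
Offset 3 falls in char 2's range; it's byte 2 of E3 82 82 = 0x82.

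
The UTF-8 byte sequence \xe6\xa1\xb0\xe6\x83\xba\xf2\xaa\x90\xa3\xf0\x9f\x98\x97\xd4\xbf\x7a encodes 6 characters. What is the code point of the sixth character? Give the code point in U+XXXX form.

U+007A

Offset 0: leading byte 0xE6 = 11100110 → 3-byte char #1 = E6 A1 B0.
Offset 3: leading byte 0xE6 = 11100110 → 3-byte char #2 = E6 83 BA.
Offset 6: leading byte 0xF2 = 11110010 → 4-byte char #3 = F2 AA 90 A3.
Offset 10: leading byte 0xF0 = 11110000 → 4-byte char #4 = F0 9F 98 97.
Offset 14: leading byte 0xD4 = 11010100 → 2-byte char #5 = D4 BF.
Offset 16: leading byte 0x7A = 01111010 → 1-byte char #6 = 7A.
Leading byte 0x7A = 01111010 matches 0xxxxxxx → 1-byte sequence.
Byte 1: 0x7A = 01111010, payload 1111010 (7 bits).
Concatenate: 1111010 = 0x7A (7 bits → U+007A).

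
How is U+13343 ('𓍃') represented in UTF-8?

F0 93 8D 83

U+13343 = 0x13343 = 78659 decimal. In range U+10000–U+10FFFF → 4-byte form: 11110xxx 10xxxxxx 10xxxxxx 10xxxxxx.
Binary (21 bits): 000010011001101000011.
Split 3+6+6+6: 000 | 010011 | 001101 | 000011.
Byte 1: 11110000 = 0xF0.
Byte 2: 10010011 = 0x93.
Byte 3: 10001101 = 0x8D.
Byte 4: 10000011 = 0x83.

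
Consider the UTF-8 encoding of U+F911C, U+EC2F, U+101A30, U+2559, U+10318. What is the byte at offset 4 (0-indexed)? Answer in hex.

0xEE

U+F911C → 4-byte form F3 B9 84 9C at offsets 0–3.
U+EC2F → 3-byte form EE B0 AF at offsets 4–6.
Offset 4 falls in char 2's range; it's byte 1 of EE B0 AF = 0xEE.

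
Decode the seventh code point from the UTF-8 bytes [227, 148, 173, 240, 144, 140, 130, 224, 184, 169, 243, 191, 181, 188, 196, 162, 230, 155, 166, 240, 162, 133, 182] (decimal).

U+22176

Offset 0: leading byte 0xE3 = 11100011 → 3-byte char #1 = E3 94 AD.
Offset 3: leading byte 0xF0 = 11110000 → 4-byte char #2 = F0 90 8C 82.
Offset 7: leading byte 0xE0 = 11100000 → 3-byte char #3 = E0 B8 A9.
Offset 10: leading byte 0xF3 = 11110011 → 4-byte char #4 = F3 BF B5 BC.
Offset 14: leading byte 0xC4 = 11000100 → 2-byte char #5 = C4 A2.
Offset 16: leading byte 0xE6 = 11100110 → 3-byte char #6 = E6 9B A6.
Offset 19: leading byte 0xF0 = 11110000 → 4-byte char #7 = F0 A2 85 B6.
Leading byte 0xF0 = 11110000 matches 11110xxx → 4-byte sequence.
Byte 1: 0xF0 = 11110000, payload 000 (3 bits).
Byte 2: 0xA2 = 10100010 (10xxxxxx ✓), payload 100010.
Byte 3: 0x85 = 10000101 (10xxxxxx ✓), payload 000101.
Byte 4: 0xB6 = 10110110 (10xxxxxx ✓), payload 110110.
Concatenate: 000100010000101110110 = 0x22176 (21 bits → U+22176).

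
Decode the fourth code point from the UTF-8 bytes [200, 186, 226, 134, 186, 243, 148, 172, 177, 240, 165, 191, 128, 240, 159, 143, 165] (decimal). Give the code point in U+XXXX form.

U+25FC0

Offset 0: leading byte 0xC8 = 11001000 → 2-byte char #1 = C8 BA.
Offset 2: leading byte 0xE2 = 11100010 → 3-byte char #2 = E2 86 BA.
Offset 5: leading byte 0xF3 = 11110011 → 4-byte char #3 = F3 94 AC B1.
Offset 9: leading byte 0xF0 = 11110000 → 4-byte char #4 = F0 A5 BF 80.
Leading byte 0xF0 = 11110000 matches 11110xxx → 4-byte sequence.
Byte 1: 0xF0 = 11110000, payload 000 (3 bits).
Byte 2: 0xA5 = 10100101 (10xxxxxx ✓), payload 100101.
Byte 3: 0xBF = 10111111 (10xxxxxx ✓), payload 111111.
Byte 4: 0x80 = 10000000 (10xxxxxx ✓), payload 000000.
Concatenate: 000100101111111000000 = 0x25FC0 (21 bits → U+25FC0).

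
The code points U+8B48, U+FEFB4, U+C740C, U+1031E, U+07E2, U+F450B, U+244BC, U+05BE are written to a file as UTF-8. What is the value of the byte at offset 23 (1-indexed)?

0xA4

1-indexed offset 23 is 0-indexed offset 22.
U+8B48 → 3-byte form E8 AD 88 at offsets 0–2.
U+FEFB4 → 4-byte form F3 BE BE B4 at offsets 3–6.
U+C740C → 4-byte form F3 87 90 8C at offsets 7–10.
U+1031E → 4-byte form F0 90 8C 9E at offsets 11–14.
U+07E2 → 2-byte form DF A2 at offsets 15–16.
U+F450B → 4-byte form F3 B4 94 8B at offsets 17–20.
U+244BC → 4-byte form F0 A4 92 BC at offsets 21–24.
Offset 22 falls in char 7's range; it's byte 2 of F0 A4 92 BC = 0xA4.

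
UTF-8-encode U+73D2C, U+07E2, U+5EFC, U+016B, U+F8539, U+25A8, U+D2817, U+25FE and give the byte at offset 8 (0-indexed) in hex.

0xBC

U+73D2C → 4-byte form F1 B3 B4 AC at offsets 0–3.
U+07E2 → 2-byte form DF A2 at offsets 4–5.
U+5EFC → 3-byte form E5 BB BC at offsets 6–8.
Offset 8 falls in char 3's range; it's byte 3 of E5 BB BC = 0xBC.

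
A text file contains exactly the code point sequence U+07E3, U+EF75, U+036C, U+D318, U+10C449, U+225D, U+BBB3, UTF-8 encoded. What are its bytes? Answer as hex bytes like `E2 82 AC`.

DF A3 EE BD B5 CD AC ED 8C 98 F4 8C 91 89 E2 89 9D EB AE B3

U+07E3: 2-byte form → DF A3.
U+EF75: 3-byte form → EE BD B5.
U+036C: 2-byte form → CD AC.
U+D318: 3-byte form → ED 8C 98.
U+10C449: 4-byte form → F4 8C 91 89.
U+225D: 3-byte form → E2 89 9D.
U+BBB3: 3-byte form → EB AE B3.
Concatenated (20 bytes): DF A3 EE BD B5 CD AC ED 8C 98 F4 8C 91 89 E2 89 9D EB AE B3.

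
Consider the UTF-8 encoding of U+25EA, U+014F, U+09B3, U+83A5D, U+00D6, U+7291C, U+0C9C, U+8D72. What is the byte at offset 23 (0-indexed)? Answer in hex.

0xB2

U+25EA → 3-byte form E2 97 AA at offsets 0–2.
U+014F → 2-byte form C5 8F at offsets 3–4.
U+09B3 → 3-byte form E0 A6 B3 at offsets 5–7.
U+83A5D → 4-byte form F2 83 A9 9D at offsets 8–11.
U+00D6 → 2-byte form C3 96 at offsets 12–13.
U+7291C → 4-byte form F1 B2 A4 9C at offsets 14–17.
U+0C9C → 3-byte form E0 B2 9C at offsets 18–20.
U+8D72 → 3-byte form E8 B5 B2 at offsets 21–23.
Offset 23 falls in char 8's range; it's byte 3 of E8 B5 B2 = 0xB2.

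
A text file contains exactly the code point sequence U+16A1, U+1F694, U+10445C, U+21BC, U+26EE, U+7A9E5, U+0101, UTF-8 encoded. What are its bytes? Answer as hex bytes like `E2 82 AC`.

E1 9A A1 F0 9F 9A 94 F4 84 91 9C E2 86 BC E2 9B AE F1 BA A7 A5 C4 81

U+16A1: 3-byte form → E1 9A A1.
U+1F694: 4-byte form → F0 9F 9A 94.
U+10445C: 4-byte form → F4 84 91 9C.
U+21BC: 3-byte form → E2 86 BC.
U+26EE: 3-byte form → E2 9B AE.
U+7A9E5: 4-byte form → F1 BA A7 A5.
U+0101: 2-byte form → C4 81.
Concatenated (23 bytes): E1 9A A1 F0 9F 9A 94 F4 84 91 9C E2 86 BC E2 9B AE F1 BA A7 A5 C4 81.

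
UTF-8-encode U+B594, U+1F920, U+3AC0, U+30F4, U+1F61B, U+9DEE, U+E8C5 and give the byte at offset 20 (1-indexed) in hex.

1-indexed offset 20 is 0-indexed offset 19.
U+B594 → 3-byte form EB 96 94 at offsets 0–2.
U+1F920 → 4-byte form F0 9F A4 A0 at offsets 3–6.
U+3AC0 → 3-byte form E3 AB 80 at offsets 7–9.
U+30F4 → 3-byte form E3 83 B4 at offsets 10–12.
U+1F61B → 4-byte form F0 9F 98 9B at offsets 13–16.
U+9DEE → 3-byte form E9 B7 AE at offsets 17–19.
Offset 19 falls in char 6's range; it's byte 3 of E9 B7 AE = 0xAE.

0xAE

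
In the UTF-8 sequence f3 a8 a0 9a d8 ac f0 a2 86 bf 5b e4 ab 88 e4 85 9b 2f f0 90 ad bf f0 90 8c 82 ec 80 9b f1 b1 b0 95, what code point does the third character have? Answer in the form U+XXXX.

U+221BF

Offset 0: leading byte 0xF3 = 11110011 → 4-byte char #1 = F3 A8 A0 9A.
Offset 4: leading byte 0xD8 = 11011000 → 2-byte char #2 = D8 AC.
Offset 6: leading byte 0xF0 = 11110000 → 4-byte char #3 = F0 A2 86 BF.
Leading byte 0xF0 = 11110000 matches 11110xxx → 4-byte sequence.
Byte 1: 0xF0 = 11110000, payload 000 (3 bits).
Byte 2: 0xA2 = 10100010 (10xxxxxx ✓), payload 100010.
Byte 3: 0x86 = 10000110 (10xxxxxx ✓), payload 000110.
Byte 4: 0xBF = 10111111 (10xxxxxx ✓), payload 111111.
Concatenate: 000100010000110111111 = 0x221BF (21 bits → U+221BF).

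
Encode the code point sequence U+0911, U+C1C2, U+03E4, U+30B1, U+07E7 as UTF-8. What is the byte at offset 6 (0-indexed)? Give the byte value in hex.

U+0911 → 3-byte form E0 A4 91 at offsets 0–2.
U+C1C2 → 3-byte form EC 87 82 at offsets 3–5.
U+03E4 → 2-byte form CF A4 at offsets 6–7.
Offset 6 falls in char 3's range; it's byte 1 of CF A4 = 0xCF.

0xCF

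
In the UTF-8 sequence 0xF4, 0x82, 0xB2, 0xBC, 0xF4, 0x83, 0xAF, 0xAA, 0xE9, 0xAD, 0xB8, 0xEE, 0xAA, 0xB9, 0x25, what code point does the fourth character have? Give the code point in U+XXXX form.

U+EAB9

Offset 0: leading byte 0xF4 = 11110100 → 4-byte char #1 = F4 82 B2 BC.
Offset 4: leading byte 0xF4 = 11110100 → 4-byte char #2 = F4 83 AF AA.
Offset 8: leading byte 0xE9 = 11101001 → 3-byte char #3 = E9 AD B8.
Offset 11: leading byte 0xEE = 11101110 → 3-byte char #4 = EE AA B9.
Leading byte 0xEE = 11101110 matches 1110xxxx → 3-byte sequence.
Byte 1: 0xEE = 11101110, payload 1110 (4 bits).
Byte 2: 0xAA = 10101010 (10xxxxxx ✓), payload 101010.
Byte 3: 0xB9 = 10111001 (10xxxxxx ✓), payload 111001.
Concatenate: 1110101010111001 = 0xEAB9 (16 bits → U+EAB9).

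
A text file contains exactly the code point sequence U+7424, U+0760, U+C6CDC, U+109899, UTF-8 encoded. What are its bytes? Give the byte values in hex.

E7 90 A4 DD A0 F3 86 B3 9C F4 89 A2 99

U+7424: 3-byte form → E7 90 A4.
U+0760: 2-byte form → DD A0.
U+C6CDC: 4-byte form → F3 86 B3 9C.
U+109899: 4-byte form → F4 89 A2 99.
Concatenated (13 bytes): E7 90 A4 DD A0 F3 86 B3 9C F4 89 A2 99.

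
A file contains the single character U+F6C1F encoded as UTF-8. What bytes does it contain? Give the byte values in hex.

F3 B6 B0 9F

U+F6C1F = 0xF6C1F = 1010719 decimal. In range U+10000–U+10FFFF → 4-byte form: 11110xxx 10xxxxxx 10xxxxxx 10xxxxxx.
Binary (21 bits): 011110110110000011111.
Split 3+6+6+6: 011 | 110110 | 110000 | 011111.
Byte 1: 11110011 = 0xF3.
Byte 2: 10110110 = 0xB6.
Byte 3: 10110000 = 0xB0.
Byte 4: 10011111 = 0x9F.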